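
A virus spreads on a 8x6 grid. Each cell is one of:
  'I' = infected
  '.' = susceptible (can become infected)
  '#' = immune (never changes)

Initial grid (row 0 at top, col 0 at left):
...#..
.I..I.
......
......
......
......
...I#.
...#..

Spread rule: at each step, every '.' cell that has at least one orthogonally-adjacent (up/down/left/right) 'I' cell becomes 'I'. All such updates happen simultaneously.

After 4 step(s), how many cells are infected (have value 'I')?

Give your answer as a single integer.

Answer: 43

Derivation:
Step 0 (initial): 3 infected
Step 1: +10 new -> 13 infected
Step 2: +14 new -> 27 infected
Step 3: +11 new -> 38 infected
Step 4: +5 new -> 43 infected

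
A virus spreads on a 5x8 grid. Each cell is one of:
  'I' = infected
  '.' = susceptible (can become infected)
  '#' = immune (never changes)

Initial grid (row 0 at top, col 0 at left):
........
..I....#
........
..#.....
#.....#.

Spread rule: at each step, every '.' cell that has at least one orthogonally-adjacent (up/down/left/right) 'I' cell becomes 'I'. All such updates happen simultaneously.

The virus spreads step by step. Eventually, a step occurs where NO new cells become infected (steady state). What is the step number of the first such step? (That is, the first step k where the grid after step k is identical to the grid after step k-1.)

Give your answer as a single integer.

Answer: 9

Derivation:
Step 0 (initial): 1 infected
Step 1: +4 new -> 5 infected
Step 2: +6 new -> 11 infected
Step 3: +7 new -> 18 infected
Step 4: +7 new -> 25 infected
Step 5: +5 new -> 30 infected
Step 6: +4 new -> 34 infected
Step 7: +1 new -> 35 infected
Step 8: +1 new -> 36 infected
Step 9: +0 new -> 36 infected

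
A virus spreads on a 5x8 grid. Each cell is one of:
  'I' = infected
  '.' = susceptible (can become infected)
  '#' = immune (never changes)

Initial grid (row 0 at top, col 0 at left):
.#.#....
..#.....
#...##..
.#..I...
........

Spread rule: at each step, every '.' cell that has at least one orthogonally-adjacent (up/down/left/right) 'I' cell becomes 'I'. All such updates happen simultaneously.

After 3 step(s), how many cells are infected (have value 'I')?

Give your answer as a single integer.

Step 0 (initial): 1 infected
Step 1: +3 new -> 4 infected
Step 2: +5 new -> 9 infected
Step 3: +6 new -> 15 infected

Answer: 15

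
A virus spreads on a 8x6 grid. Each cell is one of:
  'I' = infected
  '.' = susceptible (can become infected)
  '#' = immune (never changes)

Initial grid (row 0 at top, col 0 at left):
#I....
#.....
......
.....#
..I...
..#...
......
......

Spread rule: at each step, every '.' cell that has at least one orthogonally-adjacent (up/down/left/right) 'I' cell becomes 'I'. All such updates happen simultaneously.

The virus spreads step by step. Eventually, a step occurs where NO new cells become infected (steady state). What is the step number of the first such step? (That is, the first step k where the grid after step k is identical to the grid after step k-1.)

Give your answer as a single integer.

Step 0 (initial): 2 infected
Step 1: +5 new -> 7 infected
Step 2: +10 new -> 17 infected
Step 3: +11 new -> 28 infected
Step 4: +9 new -> 37 infected
Step 5: +6 new -> 43 infected
Step 6: +1 new -> 44 infected
Step 7: +0 new -> 44 infected

Answer: 7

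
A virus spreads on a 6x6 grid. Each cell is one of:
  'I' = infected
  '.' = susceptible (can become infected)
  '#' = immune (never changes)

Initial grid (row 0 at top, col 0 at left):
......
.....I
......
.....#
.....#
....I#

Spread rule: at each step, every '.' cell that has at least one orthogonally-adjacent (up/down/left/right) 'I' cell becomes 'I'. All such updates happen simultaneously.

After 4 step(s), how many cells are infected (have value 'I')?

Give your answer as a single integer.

Step 0 (initial): 2 infected
Step 1: +5 new -> 7 infected
Step 2: +6 new -> 13 infected
Step 3: +6 new -> 19 infected
Step 4: +6 new -> 25 infected

Answer: 25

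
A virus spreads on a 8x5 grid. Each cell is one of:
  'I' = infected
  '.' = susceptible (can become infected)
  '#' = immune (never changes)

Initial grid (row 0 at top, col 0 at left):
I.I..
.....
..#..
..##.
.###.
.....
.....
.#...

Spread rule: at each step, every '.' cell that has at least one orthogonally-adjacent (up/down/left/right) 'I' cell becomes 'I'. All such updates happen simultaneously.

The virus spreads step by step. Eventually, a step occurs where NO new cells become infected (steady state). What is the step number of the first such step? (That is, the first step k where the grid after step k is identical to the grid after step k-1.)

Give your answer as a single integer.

Step 0 (initial): 2 infected
Step 1: +4 new -> 6 infected
Step 2: +4 new -> 10 infected
Step 3: +4 new -> 14 infected
Step 4: +3 new -> 17 infected
Step 5: +2 new -> 19 infected
Step 6: +3 new -> 22 infected
Step 7: +4 new -> 26 infected
Step 8: +3 new -> 29 infected
Step 9: +3 new -> 32 infected
Step 10: +1 new -> 33 infected
Step 11: +0 new -> 33 infected

Answer: 11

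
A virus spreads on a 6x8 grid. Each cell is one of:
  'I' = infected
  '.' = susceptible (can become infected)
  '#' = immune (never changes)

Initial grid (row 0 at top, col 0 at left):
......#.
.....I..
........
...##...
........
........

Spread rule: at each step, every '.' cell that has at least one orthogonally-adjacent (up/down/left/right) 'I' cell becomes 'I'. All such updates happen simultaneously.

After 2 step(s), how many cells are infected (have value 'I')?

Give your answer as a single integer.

Step 0 (initial): 1 infected
Step 1: +4 new -> 5 infected
Step 2: +6 new -> 11 infected

Answer: 11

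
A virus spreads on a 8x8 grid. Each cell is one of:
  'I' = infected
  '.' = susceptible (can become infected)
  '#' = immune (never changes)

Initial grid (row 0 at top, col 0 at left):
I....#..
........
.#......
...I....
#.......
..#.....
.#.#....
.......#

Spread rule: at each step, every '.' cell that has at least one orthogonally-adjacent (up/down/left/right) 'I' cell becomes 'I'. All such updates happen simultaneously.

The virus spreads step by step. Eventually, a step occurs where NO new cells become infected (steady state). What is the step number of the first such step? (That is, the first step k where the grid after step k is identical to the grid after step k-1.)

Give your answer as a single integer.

Step 0 (initial): 2 infected
Step 1: +6 new -> 8 infected
Step 2: +11 new -> 19 infected
Step 3: +9 new -> 28 infected
Step 4: +8 new -> 36 infected
Step 5: +7 new -> 43 infected
Step 6: +7 new -> 50 infected
Step 7: +5 new -> 55 infected
Step 8: +2 new -> 57 infected
Step 9: +0 new -> 57 infected

Answer: 9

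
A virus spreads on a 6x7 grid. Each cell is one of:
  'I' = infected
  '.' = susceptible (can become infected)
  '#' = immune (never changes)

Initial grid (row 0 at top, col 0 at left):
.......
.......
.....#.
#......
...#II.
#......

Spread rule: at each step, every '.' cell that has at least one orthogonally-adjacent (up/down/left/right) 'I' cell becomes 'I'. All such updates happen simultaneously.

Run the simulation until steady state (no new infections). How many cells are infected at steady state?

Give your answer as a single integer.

Answer: 38

Derivation:
Step 0 (initial): 2 infected
Step 1: +5 new -> 7 infected
Step 2: +5 new -> 12 infected
Step 3: +5 new -> 17 infected
Step 4: +8 new -> 25 infected
Step 5: +6 new -> 31 infected
Step 6: +4 new -> 35 infected
Step 7: +2 new -> 37 infected
Step 8: +1 new -> 38 infected
Step 9: +0 new -> 38 infected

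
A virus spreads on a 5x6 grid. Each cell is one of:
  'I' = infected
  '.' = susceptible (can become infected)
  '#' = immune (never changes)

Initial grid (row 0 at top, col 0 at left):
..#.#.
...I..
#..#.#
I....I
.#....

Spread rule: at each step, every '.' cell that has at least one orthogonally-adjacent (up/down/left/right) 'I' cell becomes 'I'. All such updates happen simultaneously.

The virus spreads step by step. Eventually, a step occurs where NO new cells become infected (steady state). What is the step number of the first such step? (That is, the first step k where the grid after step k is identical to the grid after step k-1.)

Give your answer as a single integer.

Step 0 (initial): 3 infected
Step 1: +7 new -> 10 infected
Step 2: +8 new -> 18 infected
Step 3: +5 new -> 23 infected
Step 4: +1 new -> 24 infected
Step 5: +0 new -> 24 infected

Answer: 5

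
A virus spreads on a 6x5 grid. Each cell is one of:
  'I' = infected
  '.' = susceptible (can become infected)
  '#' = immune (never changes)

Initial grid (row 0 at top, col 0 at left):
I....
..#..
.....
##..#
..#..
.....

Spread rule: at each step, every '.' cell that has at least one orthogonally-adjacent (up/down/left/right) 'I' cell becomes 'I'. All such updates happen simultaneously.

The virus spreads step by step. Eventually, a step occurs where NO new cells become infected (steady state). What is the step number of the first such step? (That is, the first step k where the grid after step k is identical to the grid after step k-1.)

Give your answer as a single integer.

Answer: 13

Derivation:
Step 0 (initial): 1 infected
Step 1: +2 new -> 3 infected
Step 2: +3 new -> 6 infected
Step 3: +2 new -> 8 infected
Step 4: +3 new -> 11 infected
Step 5: +3 new -> 14 infected
Step 6: +2 new -> 16 infected
Step 7: +1 new -> 17 infected
Step 8: +2 new -> 19 infected
Step 9: +2 new -> 21 infected
Step 10: +1 new -> 22 infected
Step 11: +2 new -> 24 infected
Step 12: +1 new -> 25 infected
Step 13: +0 new -> 25 infected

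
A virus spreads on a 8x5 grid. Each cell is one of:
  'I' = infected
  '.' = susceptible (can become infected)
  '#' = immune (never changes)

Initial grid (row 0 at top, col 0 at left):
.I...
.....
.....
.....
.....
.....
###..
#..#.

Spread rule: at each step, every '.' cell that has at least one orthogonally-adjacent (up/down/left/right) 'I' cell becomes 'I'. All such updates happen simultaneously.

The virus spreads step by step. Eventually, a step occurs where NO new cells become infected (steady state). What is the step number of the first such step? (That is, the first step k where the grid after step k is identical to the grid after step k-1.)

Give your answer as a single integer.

Answer: 11

Derivation:
Step 0 (initial): 1 infected
Step 1: +3 new -> 4 infected
Step 2: +4 new -> 8 infected
Step 3: +5 new -> 13 infected
Step 4: +5 new -> 18 infected
Step 5: +5 new -> 23 infected
Step 6: +4 new -> 27 infected
Step 7: +2 new -> 29 infected
Step 8: +2 new -> 31 infected
Step 9: +1 new -> 32 infected
Step 10: +1 new -> 33 infected
Step 11: +0 new -> 33 infected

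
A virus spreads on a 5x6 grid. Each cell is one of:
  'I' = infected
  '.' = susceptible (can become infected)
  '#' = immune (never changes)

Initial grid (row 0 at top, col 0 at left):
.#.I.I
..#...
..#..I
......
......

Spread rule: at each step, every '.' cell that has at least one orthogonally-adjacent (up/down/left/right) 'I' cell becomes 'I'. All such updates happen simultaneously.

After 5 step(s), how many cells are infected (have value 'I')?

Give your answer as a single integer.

Answer: 19

Derivation:
Step 0 (initial): 3 infected
Step 1: +6 new -> 9 infected
Step 2: +4 new -> 13 infected
Step 3: +2 new -> 15 infected
Step 4: +2 new -> 17 infected
Step 5: +2 new -> 19 infected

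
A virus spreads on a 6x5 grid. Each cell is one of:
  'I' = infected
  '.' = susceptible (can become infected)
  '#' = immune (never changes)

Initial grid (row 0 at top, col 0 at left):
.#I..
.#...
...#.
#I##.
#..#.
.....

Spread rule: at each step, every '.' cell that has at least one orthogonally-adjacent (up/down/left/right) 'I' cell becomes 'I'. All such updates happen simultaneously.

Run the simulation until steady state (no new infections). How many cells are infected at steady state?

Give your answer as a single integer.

Step 0 (initial): 2 infected
Step 1: +4 new -> 6 infected
Step 2: +6 new -> 12 infected
Step 3: +4 new -> 16 infected
Step 4: +3 new -> 19 infected
Step 5: +2 new -> 21 infected
Step 6: +1 new -> 22 infected
Step 7: +0 new -> 22 infected

Answer: 22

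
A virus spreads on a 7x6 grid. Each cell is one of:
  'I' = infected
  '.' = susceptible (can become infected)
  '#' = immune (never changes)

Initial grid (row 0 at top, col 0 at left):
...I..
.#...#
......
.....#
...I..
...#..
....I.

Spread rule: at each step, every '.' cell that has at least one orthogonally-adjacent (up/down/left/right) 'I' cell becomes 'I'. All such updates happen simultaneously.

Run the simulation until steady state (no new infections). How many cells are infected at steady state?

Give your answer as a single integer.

Step 0 (initial): 3 infected
Step 1: +9 new -> 12 infected
Step 2: +12 new -> 24 infected
Step 3: +7 new -> 31 infected
Step 4: +6 new -> 37 infected
Step 5: +1 new -> 38 infected
Step 6: +0 new -> 38 infected

Answer: 38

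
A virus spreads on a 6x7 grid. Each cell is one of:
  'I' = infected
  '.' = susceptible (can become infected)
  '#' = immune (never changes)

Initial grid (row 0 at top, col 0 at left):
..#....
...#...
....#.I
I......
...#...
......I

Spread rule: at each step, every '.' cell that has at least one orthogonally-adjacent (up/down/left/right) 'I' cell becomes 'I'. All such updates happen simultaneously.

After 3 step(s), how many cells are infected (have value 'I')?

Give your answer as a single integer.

Step 0 (initial): 3 infected
Step 1: +8 new -> 11 infected
Step 2: +10 new -> 21 infected
Step 3: +11 new -> 32 infected

Answer: 32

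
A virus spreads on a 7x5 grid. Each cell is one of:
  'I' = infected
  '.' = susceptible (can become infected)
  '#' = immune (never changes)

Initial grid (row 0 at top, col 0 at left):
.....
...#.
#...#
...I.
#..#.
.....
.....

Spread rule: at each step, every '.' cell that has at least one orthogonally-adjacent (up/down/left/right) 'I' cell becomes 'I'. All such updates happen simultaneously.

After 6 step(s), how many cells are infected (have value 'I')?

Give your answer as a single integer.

Step 0 (initial): 1 infected
Step 1: +3 new -> 4 infected
Step 2: +4 new -> 8 infected
Step 3: +6 new -> 14 infected
Step 4: +6 new -> 20 infected
Step 5: +6 new -> 26 infected
Step 6: +3 new -> 29 infected

Answer: 29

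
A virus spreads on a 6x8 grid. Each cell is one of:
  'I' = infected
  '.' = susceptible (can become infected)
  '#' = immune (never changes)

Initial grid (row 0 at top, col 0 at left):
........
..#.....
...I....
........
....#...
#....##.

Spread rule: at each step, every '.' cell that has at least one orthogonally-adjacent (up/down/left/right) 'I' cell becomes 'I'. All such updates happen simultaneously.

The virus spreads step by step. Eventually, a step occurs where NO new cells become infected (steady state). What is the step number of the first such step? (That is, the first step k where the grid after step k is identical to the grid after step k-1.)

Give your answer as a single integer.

Answer: 8

Derivation:
Step 0 (initial): 1 infected
Step 1: +4 new -> 5 infected
Step 2: +7 new -> 12 infected
Step 3: +10 new -> 22 infected
Step 4: +11 new -> 33 infected
Step 5: +7 new -> 40 infected
Step 6: +2 new -> 42 infected
Step 7: +1 new -> 43 infected
Step 8: +0 new -> 43 infected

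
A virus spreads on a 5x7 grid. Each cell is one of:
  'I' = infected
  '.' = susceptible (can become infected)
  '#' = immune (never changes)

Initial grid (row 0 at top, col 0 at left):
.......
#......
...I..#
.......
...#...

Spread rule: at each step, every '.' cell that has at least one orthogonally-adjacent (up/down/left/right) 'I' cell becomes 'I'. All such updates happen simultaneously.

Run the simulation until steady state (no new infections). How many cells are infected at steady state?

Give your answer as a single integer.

Answer: 32

Derivation:
Step 0 (initial): 1 infected
Step 1: +4 new -> 5 infected
Step 2: +7 new -> 12 infected
Step 3: +9 new -> 21 infected
Step 4: +7 new -> 28 infected
Step 5: +4 new -> 32 infected
Step 6: +0 new -> 32 infected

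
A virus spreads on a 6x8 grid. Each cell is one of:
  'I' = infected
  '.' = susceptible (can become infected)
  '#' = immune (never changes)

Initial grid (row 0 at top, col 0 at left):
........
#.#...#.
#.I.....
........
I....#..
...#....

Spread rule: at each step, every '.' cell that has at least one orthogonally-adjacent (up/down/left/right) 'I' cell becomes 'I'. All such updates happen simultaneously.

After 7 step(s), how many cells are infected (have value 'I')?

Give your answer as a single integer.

Step 0 (initial): 2 infected
Step 1: +6 new -> 8 infected
Step 2: +7 new -> 15 infected
Step 3: +7 new -> 22 infected
Step 4: +7 new -> 29 infected
Step 5: +4 new -> 33 infected
Step 6: +5 new -> 38 infected
Step 7: +3 new -> 41 infected

Answer: 41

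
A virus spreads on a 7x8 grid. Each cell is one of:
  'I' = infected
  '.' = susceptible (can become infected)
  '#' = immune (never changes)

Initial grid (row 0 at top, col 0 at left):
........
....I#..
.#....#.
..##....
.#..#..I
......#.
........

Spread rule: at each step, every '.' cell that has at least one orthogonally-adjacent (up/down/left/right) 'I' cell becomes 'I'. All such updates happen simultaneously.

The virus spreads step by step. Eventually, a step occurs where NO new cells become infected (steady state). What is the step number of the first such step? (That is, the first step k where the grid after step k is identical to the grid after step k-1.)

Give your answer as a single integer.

Step 0 (initial): 2 infected
Step 1: +6 new -> 8 infected
Step 2: +10 new -> 18 infected
Step 3: +8 new -> 26 infected
Step 4: +6 new -> 32 infected
Step 5: +4 new -> 36 infected
Step 6: +4 new -> 40 infected
Step 7: +5 new -> 45 infected
Step 8: +2 new -> 47 infected
Step 9: +1 new -> 48 infected
Step 10: +0 new -> 48 infected

Answer: 10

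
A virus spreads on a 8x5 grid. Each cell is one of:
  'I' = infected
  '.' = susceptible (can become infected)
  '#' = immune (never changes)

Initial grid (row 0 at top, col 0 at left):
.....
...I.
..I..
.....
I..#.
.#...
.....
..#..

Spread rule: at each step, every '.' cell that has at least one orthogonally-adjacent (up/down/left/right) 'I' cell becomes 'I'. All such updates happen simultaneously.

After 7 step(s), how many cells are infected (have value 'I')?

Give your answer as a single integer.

Step 0 (initial): 3 infected
Step 1: +9 new -> 12 infected
Step 2: +9 new -> 21 infected
Step 3: +6 new -> 27 infected
Step 4: +5 new -> 32 infected
Step 5: +2 new -> 34 infected
Step 6: +2 new -> 36 infected
Step 7: +1 new -> 37 infected

Answer: 37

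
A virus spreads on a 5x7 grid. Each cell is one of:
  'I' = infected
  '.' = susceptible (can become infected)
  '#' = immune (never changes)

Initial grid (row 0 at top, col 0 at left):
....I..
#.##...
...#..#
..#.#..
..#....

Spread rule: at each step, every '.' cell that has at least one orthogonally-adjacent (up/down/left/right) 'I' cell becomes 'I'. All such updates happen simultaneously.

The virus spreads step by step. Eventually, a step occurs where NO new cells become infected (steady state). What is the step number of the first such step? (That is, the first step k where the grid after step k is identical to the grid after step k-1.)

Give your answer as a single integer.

Step 0 (initial): 1 infected
Step 1: +3 new -> 4 infected
Step 2: +4 new -> 8 infected
Step 3: +3 new -> 11 infected
Step 4: +3 new -> 14 infected
Step 5: +3 new -> 17 infected
Step 6: +5 new -> 22 infected
Step 7: +3 new -> 25 infected
Step 8: +2 new -> 27 infected
Step 9: +0 new -> 27 infected

Answer: 9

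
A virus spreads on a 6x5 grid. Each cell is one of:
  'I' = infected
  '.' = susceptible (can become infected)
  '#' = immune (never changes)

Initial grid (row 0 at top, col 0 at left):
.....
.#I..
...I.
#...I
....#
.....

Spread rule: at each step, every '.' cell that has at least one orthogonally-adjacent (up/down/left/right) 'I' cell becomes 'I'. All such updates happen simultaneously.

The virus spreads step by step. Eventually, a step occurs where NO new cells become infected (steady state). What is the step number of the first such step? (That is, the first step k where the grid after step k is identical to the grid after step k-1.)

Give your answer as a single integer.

Answer: 7

Derivation:
Step 0 (initial): 3 infected
Step 1: +5 new -> 8 infected
Step 2: +6 new -> 14 infected
Step 3: +6 new -> 20 infected
Step 4: +4 new -> 24 infected
Step 5: +2 new -> 26 infected
Step 6: +1 new -> 27 infected
Step 7: +0 new -> 27 infected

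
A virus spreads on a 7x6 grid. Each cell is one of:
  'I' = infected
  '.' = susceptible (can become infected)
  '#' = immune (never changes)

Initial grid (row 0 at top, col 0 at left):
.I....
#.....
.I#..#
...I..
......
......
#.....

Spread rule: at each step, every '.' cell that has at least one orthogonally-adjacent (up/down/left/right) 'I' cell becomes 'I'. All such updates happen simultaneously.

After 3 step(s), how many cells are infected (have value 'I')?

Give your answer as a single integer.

Answer: 30

Derivation:
Step 0 (initial): 3 infected
Step 1: +9 new -> 12 infected
Step 2: +10 new -> 22 infected
Step 3: +8 new -> 30 infected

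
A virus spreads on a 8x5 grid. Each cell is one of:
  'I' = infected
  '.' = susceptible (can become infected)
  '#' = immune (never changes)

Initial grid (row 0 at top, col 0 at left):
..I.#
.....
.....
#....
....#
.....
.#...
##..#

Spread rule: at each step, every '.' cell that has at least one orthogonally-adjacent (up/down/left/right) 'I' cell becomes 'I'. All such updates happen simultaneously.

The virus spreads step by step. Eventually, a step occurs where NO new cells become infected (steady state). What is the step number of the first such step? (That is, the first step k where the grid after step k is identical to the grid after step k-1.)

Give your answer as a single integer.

Step 0 (initial): 1 infected
Step 1: +3 new -> 4 infected
Step 2: +4 new -> 8 infected
Step 3: +5 new -> 13 infected
Step 4: +5 new -> 18 infected
Step 5: +4 new -> 22 infected
Step 6: +4 new -> 26 infected
Step 7: +4 new -> 30 infected
Step 8: +3 new -> 33 infected
Step 9: +0 new -> 33 infected

Answer: 9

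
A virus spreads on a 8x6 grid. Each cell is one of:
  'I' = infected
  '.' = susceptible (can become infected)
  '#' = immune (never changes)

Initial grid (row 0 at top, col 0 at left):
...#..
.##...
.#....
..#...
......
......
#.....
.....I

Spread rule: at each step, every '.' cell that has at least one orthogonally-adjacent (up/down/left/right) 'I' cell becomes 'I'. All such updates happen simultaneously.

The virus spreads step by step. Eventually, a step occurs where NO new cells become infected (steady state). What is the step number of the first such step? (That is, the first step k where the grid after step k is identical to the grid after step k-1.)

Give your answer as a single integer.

Step 0 (initial): 1 infected
Step 1: +2 new -> 3 infected
Step 2: +3 new -> 6 infected
Step 3: +4 new -> 10 infected
Step 4: +5 new -> 15 infected
Step 5: +6 new -> 21 infected
Step 6: +5 new -> 26 infected
Step 7: +5 new -> 31 infected
Step 8: +5 new -> 36 infected
Step 9: +1 new -> 37 infected
Step 10: +1 new -> 38 infected
Step 11: +1 new -> 39 infected
Step 12: +1 new -> 40 infected
Step 13: +1 new -> 41 infected
Step 14: +1 new -> 42 infected
Step 15: +0 new -> 42 infected

Answer: 15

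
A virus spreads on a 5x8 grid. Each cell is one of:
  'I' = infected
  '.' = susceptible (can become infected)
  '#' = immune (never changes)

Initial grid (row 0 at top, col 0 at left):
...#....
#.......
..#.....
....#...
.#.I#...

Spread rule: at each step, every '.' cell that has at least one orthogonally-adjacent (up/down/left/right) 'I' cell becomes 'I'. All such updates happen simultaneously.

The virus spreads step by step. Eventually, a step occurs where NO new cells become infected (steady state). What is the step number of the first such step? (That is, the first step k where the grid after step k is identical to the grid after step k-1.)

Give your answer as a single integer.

Step 0 (initial): 1 infected
Step 1: +2 new -> 3 infected
Step 2: +2 new -> 5 infected
Step 3: +3 new -> 8 infected
Step 4: +5 new -> 13 infected
Step 5: +8 new -> 21 infected
Step 6: +6 new -> 27 infected
Step 7: +5 new -> 32 infected
Step 8: +2 new -> 34 infected
Step 9: +0 new -> 34 infected

Answer: 9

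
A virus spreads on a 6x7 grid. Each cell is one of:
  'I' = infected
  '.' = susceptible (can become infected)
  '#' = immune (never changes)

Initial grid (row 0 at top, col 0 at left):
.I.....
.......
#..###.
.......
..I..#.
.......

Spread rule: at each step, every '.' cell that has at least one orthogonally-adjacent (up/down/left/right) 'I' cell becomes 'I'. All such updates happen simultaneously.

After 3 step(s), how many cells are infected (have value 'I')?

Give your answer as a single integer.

Step 0 (initial): 2 infected
Step 1: +7 new -> 9 infected
Step 2: +11 new -> 20 infected
Step 3: +6 new -> 26 infected

Answer: 26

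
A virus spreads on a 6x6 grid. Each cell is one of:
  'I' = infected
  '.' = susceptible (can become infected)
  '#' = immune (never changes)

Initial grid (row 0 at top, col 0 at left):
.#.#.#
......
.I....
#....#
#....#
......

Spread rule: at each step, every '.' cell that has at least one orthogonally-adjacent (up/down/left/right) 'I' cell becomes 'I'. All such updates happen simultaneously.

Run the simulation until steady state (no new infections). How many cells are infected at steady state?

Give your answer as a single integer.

Answer: 29

Derivation:
Step 0 (initial): 1 infected
Step 1: +4 new -> 5 infected
Step 2: +5 new -> 10 infected
Step 3: +7 new -> 17 infected
Step 4: +6 new -> 23 infected
Step 5: +4 new -> 27 infected
Step 6: +1 new -> 28 infected
Step 7: +1 new -> 29 infected
Step 8: +0 new -> 29 infected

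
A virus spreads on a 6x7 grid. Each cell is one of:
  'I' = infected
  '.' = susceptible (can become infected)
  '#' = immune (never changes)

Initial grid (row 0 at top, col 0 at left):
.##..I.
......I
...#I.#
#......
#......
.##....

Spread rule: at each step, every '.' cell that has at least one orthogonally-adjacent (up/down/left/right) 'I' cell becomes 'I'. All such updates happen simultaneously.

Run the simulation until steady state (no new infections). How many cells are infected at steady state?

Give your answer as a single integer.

Step 0 (initial): 3 infected
Step 1: +6 new -> 9 infected
Step 2: +5 new -> 14 infected
Step 3: +6 new -> 20 infected
Step 4: +7 new -> 27 infected
Step 5: +4 new -> 31 infected
Step 6: +2 new -> 33 infected
Step 7: +0 new -> 33 infected

Answer: 33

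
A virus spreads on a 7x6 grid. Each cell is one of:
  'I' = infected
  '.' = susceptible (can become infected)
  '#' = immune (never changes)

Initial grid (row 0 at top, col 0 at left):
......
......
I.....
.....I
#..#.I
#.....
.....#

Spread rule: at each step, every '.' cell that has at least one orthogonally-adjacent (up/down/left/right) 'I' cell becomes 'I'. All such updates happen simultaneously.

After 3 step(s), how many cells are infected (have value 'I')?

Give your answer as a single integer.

Step 0 (initial): 3 infected
Step 1: +7 new -> 10 infected
Step 2: +8 new -> 18 infected
Step 3: +9 new -> 27 infected

Answer: 27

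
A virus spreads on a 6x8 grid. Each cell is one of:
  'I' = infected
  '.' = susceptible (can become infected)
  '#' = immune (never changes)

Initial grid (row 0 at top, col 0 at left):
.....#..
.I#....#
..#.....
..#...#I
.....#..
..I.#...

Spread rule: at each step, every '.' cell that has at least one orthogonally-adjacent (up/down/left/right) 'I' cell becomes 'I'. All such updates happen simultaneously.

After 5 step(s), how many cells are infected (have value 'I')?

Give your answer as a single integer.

Step 0 (initial): 3 infected
Step 1: +8 new -> 11 infected
Step 2: +10 new -> 21 infected
Step 3: +8 new -> 29 infected
Step 4: +9 new -> 38 infected
Step 5: +2 new -> 40 infected

Answer: 40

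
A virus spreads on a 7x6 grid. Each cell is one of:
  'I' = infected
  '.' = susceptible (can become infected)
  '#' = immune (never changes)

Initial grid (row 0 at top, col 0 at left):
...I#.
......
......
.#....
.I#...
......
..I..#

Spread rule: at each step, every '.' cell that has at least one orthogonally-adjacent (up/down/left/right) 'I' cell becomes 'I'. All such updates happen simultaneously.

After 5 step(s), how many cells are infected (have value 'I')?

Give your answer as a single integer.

Step 0 (initial): 3 infected
Step 1: +7 new -> 10 infected
Step 2: +9 new -> 19 infected
Step 3: +9 new -> 28 infected
Step 4: +8 new -> 36 infected
Step 5: +2 new -> 38 infected

Answer: 38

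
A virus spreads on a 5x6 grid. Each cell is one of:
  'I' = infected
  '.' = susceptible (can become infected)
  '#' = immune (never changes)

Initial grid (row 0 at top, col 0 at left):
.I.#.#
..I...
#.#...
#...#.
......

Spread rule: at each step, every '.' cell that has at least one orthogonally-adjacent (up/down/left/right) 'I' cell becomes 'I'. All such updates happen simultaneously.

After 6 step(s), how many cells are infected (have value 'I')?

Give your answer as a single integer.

Answer: 24

Derivation:
Step 0 (initial): 2 infected
Step 1: +4 new -> 6 infected
Step 2: +4 new -> 10 infected
Step 3: +5 new -> 15 infected
Step 4: +4 new -> 19 infected
Step 5: +4 new -> 23 infected
Step 6: +1 new -> 24 infected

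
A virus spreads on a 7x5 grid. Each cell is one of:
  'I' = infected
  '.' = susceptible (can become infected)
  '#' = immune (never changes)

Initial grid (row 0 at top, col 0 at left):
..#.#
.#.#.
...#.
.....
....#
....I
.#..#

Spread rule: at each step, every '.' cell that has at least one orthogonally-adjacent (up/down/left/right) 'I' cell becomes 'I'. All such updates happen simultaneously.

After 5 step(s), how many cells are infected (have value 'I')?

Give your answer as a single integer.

Step 0 (initial): 1 infected
Step 1: +1 new -> 2 infected
Step 2: +3 new -> 5 infected
Step 3: +4 new -> 9 infected
Step 4: +4 new -> 13 infected
Step 5: +5 new -> 18 infected

Answer: 18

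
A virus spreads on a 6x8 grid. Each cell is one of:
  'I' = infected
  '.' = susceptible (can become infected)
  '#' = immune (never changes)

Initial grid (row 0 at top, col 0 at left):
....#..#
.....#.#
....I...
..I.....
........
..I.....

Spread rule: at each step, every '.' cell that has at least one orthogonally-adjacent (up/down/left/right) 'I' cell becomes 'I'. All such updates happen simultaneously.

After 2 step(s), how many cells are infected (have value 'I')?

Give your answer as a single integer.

Step 0 (initial): 3 infected
Step 1: +10 new -> 13 infected
Step 2: +11 new -> 24 infected

Answer: 24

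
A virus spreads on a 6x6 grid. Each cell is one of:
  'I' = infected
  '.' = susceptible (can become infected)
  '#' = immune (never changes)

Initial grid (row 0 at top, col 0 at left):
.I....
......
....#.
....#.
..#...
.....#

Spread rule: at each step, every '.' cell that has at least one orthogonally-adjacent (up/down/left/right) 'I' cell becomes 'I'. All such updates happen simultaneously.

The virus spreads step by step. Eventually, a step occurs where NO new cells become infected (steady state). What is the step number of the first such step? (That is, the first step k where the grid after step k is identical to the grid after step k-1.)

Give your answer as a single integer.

Answer: 9

Derivation:
Step 0 (initial): 1 infected
Step 1: +3 new -> 4 infected
Step 2: +4 new -> 8 infected
Step 3: +5 new -> 13 infected
Step 4: +6 new -> 19 infected
Step 5: +4 new -> 23 infected
Step 6: +4 new -> 27 infected
Step 7: +3 new -> 30 infected
Step 8: +2 new -> 32 infected
Step 9: +0 new -> 32 infected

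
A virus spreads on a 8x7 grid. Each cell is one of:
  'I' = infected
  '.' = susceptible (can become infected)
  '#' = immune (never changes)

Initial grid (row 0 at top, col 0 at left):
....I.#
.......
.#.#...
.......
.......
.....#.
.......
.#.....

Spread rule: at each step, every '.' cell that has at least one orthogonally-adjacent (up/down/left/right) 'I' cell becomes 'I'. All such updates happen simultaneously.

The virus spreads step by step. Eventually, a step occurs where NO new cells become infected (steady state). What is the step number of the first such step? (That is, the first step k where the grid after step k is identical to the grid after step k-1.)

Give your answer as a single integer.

Step 0 (initial): 1 infected
Step 1: +3 new -> 4 infected
Step 2: +4 new -> 8 infected
Step 3: +5 new -> 13 infected
Step 4: +7 new -> 20 infected
Step 5: +6 new -> 26 infected
Step 6: +6 new -> 32 infected
Step 7: +7 new -> 39 infected
Step 8: +6 new -> 45 infected
Step 9: +4 new -> 49 infected
Step 10: +1 new -> 50 infected
Step 11: +1 new -> 51 infected
Step 12: +0 new -> 51 infected

Answer: 12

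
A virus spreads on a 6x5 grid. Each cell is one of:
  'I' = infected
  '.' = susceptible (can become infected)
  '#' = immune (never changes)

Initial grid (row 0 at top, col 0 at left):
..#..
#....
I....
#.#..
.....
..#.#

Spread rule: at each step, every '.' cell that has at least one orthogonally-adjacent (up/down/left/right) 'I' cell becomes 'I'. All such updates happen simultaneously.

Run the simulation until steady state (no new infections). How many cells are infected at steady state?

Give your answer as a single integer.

Step 0 (initial): 1 infected
Step 1: +1 new -> 2 infected
Step 2: +3 new -> 5 infected
Step 3: +4 new -> 9 infected
Step 4: +7 new -> 16 infected
Step 5: +5 new -> 21 infected
Step 6: +3 new -> 24 infected
Step 7: +0 new -> 24 infected

Answer: 24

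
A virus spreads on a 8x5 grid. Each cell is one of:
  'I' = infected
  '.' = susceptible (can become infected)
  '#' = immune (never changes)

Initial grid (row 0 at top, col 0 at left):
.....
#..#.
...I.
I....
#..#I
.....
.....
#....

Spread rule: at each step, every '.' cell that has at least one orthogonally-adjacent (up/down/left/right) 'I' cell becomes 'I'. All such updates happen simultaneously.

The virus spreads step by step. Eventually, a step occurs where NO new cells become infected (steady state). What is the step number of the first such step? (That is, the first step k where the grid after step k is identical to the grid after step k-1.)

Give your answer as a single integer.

Answer: 6

Derivation:
Step 0 (initial): 3 infected
Step 1: +7 new -> 10 infected
Step 2: +7 new -> 17 infected
Step 3: +8 new -> 25 infected
Step 4: +6 new -> 31 infected
Step 5: +4 new -> 35 infected
Step 6: +0 new -> 35 infected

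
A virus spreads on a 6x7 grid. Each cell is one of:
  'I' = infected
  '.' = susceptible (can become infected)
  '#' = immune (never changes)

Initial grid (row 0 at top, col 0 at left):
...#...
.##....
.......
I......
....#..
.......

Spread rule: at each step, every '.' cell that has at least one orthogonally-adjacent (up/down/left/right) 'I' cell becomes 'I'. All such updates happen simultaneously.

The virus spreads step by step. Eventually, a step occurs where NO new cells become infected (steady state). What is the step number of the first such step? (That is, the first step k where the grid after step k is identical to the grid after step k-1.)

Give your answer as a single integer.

Answer: 10

Derivation:
Step 0 (initial): 1 infected
Step 1: +3 new -> 4 infected
Step 2: +5 new -> 9 infected
Step 3: +5 new -> 14 infected
Step 4: +5 new -> 19 infected
Step 5: +5 new -> 24 infected
Step 6: +5 new -> 29 infected
Step 7: +5 new -> 34 infected
Step 8: +3 new -> 37 infected
Step 9: +1 new -> 38 infected
Step 10: +0 new -> 38 infected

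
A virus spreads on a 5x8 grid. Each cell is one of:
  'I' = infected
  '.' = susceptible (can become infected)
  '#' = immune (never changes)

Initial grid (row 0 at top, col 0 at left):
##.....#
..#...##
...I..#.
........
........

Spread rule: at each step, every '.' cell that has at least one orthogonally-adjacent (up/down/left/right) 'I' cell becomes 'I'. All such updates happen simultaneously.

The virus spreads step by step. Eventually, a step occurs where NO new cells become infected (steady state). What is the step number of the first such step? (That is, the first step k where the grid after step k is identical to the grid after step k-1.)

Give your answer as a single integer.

Step 0 (initial): 1 infected
Step 1: +4 new -> 5 infected
Step 2: +7 new -> 12 infected
Step 3: +9 new -> 21 infected
Step 4: +6 new -> 27 infected
Step 5: +4 new -> 31 infected
Step 6: +2 new -> 33 infected
Step 7: +0 new -> 33 infected

Answer: 7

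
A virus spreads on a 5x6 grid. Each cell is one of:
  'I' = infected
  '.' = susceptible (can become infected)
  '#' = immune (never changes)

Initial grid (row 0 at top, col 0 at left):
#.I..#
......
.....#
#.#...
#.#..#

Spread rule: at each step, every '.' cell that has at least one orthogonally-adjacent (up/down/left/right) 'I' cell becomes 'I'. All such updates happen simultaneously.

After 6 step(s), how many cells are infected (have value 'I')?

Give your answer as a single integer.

Step 0 (initial): 1 infected
Step 1: +3 new -> 4 infected
Step 2: +4 new -> 8 infected
Step 3: +4 new -> 12 infected
Step 4: +5 new -> 17 infected
Step 5: +3 new -> 20 infected
Step 6: +2 new -> 22 infected

Answer: 22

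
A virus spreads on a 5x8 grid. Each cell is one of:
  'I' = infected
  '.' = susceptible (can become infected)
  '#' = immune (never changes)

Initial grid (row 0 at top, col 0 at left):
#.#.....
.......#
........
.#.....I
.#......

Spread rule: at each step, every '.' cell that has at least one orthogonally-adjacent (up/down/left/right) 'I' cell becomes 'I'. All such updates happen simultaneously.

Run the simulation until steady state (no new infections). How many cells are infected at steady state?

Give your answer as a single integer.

Step 0 (initial): 1 infected
Step 1: +3 new -> 4 infected
Step 2: +3 new -> 7 infected
Step 3: +4 new -> 11 infected
Step 4: +5 new -> 16 infected
Step 5: +6 new -> 22 infected
Step 6: +4 new -> 26 infected
Step 7: +3 new -> 29 infected
Step 8: +2 new -> 31 infected
Step 9: +3 new -> 34 infected
Step 10: +1 new -> 35 infected
Step 11: +0 new -> 35 infected

Answer: 35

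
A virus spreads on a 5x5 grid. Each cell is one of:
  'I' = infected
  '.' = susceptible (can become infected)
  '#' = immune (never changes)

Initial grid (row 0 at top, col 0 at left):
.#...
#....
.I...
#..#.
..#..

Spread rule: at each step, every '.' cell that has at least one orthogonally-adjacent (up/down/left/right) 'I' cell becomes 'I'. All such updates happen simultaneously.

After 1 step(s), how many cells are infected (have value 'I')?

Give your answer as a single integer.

Answer: 5

Derivation:
Step 0 (initial): 1 infected
Step 1: +4 new -> 5 infected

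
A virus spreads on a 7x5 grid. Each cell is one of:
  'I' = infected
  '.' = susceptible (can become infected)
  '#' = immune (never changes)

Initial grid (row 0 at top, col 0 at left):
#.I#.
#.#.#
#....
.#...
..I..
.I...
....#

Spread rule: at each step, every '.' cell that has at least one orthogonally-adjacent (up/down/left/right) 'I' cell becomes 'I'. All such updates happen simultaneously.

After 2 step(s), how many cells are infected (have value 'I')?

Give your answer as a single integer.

Answer: 18

Derivation:
Step 0 (initial): 3 infected
Step 1: +7 new -> 10 infected
Step 2: +8 new -> 18 infected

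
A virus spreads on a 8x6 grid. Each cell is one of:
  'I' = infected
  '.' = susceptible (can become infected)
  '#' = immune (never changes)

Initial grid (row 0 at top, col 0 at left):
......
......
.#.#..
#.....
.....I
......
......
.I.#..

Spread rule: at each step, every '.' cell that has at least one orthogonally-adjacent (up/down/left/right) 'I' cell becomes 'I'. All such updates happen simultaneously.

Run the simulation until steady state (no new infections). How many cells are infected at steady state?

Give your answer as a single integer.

Answer: 44

Derivation:
Step 0 (initial): 2 infected
Step 1: +6 new -> 8 infected
Step 2: +8 new -> 16 infected
Step 3: +11 new -> 27 infected
Step 4: +6 new -> 33 infected
Step 5: +3 new -> 36 infected
Step 6: +2 new -> 38 infected
Step 7: +2 new -> 40 infected
Step 8: +2 new -> 42 infected
Step 9: +2 new -> 44 infected
Step 10: +0 new -> 44 infected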